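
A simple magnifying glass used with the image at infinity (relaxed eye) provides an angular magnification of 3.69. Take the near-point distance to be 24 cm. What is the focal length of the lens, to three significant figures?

For the image at infinity, M = D/f.
f = D/M = 24/3.69 = 6.504 cm.

6.50 cm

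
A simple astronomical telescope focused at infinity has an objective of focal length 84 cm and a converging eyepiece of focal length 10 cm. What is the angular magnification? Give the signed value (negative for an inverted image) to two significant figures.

M = -f_obj/f_eye = -84/(10) = -8.400.

-8.4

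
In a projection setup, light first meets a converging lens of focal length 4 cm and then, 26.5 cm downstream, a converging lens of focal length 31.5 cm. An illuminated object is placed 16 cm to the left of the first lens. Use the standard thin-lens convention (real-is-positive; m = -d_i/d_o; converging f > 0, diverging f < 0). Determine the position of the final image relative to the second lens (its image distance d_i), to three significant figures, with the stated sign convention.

-64.5 cm

Applying the thin-lens equation to the first lens, 1/4 = 1/16 + 1/d_i1, which gives d_i1 = 5.333 cm.
The intermediate image is 5.333 cm to the right of lens 1, so d_o2 = L - d_i1 = 26.5 - 5.333 = 21.167 cm.
Applying the thin-lens equation again with f_2 = 31.5 cm and d_o2 = 21.167 cm gives d_i2 = -64.524 cm.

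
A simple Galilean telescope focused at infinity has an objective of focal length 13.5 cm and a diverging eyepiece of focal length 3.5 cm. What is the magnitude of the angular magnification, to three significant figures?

|M| = f_obj/|f_eye| = 13.5/3.5 = 3.857.

3.86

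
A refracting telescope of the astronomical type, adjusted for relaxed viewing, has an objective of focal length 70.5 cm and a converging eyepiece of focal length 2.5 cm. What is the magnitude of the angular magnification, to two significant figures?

28

|M| = f_obj/|f_eye| = 70.5/2.5 = 28.200.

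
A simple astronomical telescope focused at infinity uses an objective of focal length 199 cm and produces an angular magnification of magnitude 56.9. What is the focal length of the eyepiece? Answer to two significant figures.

3.5 cm

|M| = f_obj/f_eye, so f_eye = f_obj/|M| = 199/56.9 = 3.497 cm.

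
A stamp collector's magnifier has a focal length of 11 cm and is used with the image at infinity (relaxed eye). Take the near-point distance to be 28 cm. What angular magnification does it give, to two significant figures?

M = D/f = 28/11 = 2.545.

2.5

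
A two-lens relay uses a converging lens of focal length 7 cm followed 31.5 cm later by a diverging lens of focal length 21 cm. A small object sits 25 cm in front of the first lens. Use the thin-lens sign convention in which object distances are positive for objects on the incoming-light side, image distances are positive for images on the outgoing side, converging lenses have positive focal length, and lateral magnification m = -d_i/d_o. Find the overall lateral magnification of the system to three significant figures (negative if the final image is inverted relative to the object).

-0.191

Applying the thin-lens equation to the first lens, 1/7 = 1/25 + 1/d_i1, which gives d_i1 = 9.722 cm.
Its lateral magnification is m_1 = -d_i1/d_o1 = -(9.722)/25 = -0.3889.
The intermediate image is 9.722 cm to the right of lens 1, so d_o2 = L - d_i1 = 31.5 - 9.722 = 21.778 cm.
Applying the thin-lens equation again with f_2 = -21 cm and d_o2 = 21.778 cm gives d_i2 = -10.691 cm.
m_2 = -(-10.691)/(21.778) = 0.4909.
The system's lateral magnification is m_1 m_2 = (-0.3889)(0.4909) = -0.1909.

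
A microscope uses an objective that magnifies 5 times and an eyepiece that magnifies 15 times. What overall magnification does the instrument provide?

The overall magnification of a compound microscope is the product of the objective and eyepiece magnifications:
M = M_obj x M_eye = 5 x 15 = 75.

75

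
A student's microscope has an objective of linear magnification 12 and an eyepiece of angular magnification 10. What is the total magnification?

120

The overall magnification of a compound microscope is the product of the objective and eyepiece magnifications:
M = M_obj x M_eye = 12 x 10 = 120.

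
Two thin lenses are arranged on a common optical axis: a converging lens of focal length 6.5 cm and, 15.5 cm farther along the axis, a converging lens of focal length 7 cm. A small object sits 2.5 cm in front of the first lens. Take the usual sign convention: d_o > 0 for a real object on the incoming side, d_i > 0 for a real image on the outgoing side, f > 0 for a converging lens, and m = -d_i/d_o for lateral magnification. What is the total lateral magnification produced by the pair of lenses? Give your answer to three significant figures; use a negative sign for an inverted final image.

Lens 1: 1/d_i1 = 1/f_1 - 1/d_o1 = 1/6.5 - 1/2.5 = -0.24615 cm^-1, so d_i1 = -4.062 cm.
m_1 = -(-4.062)/2.5 = 1.6250.
With d_i1 < 0 the first image is virtual and lies on the object side; the object distance for lens 2 is d_o2 = 15.5 - (-4.062) = 19.562 cm.
Lens 2: 1/d_i2 = 1/f_2 - 1/d_o2 = 1/7 - 1/(19.562) = 0.09174 cm^-1, so d_i2 = 10.900 cm.
m_2 = -(10.900)/(19.562) = -0.5572.
The system's lateral magnification is m_1 m_2 = (1.6250)(-0.5572) = -0.9055.

-0.905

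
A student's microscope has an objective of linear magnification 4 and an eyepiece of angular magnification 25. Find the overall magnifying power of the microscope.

The overall magnification of a compound microscope is the product of the objective and eyepiece magnifications:
M = M_obj x M_eye = 4 x 25 = 100.

100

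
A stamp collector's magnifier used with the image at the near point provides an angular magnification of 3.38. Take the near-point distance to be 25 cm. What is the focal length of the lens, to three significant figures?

For the image at the near point, M = 1 + D/f.
f = D/(M - 1) = 25/(3.38 - 1) = 10.504 cm.

10.5 cm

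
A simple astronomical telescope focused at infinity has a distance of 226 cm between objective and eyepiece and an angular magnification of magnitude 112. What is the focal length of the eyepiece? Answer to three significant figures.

2.00 cm

In normal adjustment the tube length equals f_obj + f_eye and |M| = f_obj/f_eye.
So f_obj = 112 f_eye and 112 f_eye + f_eye = 226 cm, giving f_eye = 226/113 = 2.000 cm and f_obj = 224.000 cm.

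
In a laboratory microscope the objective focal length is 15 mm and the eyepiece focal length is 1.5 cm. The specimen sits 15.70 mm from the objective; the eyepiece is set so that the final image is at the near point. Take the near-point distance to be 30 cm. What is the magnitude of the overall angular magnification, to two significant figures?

Convert to cm: f_obj = 15 mm = 1.5 cm; d_o = 15.70 mm = 1.57 cm.
Objective: 1/d_i = 1/f_obj - 1/d_o = 1/1.5 - 1/1.57 = 0.02972 cm^-1, so d_i = 33.643 cm.
m_obj = -d_i/d_o = -33.643/1.57 = -21.429.
Eyepiece angular magnification (image at near point): M_eye = 1 + D/f_e = 1 + 30/1.5 = 21.000.
Overall M = m_obj x M_eye = (-21.429)(21.000) = -450.00.
|M| = 450.00.

450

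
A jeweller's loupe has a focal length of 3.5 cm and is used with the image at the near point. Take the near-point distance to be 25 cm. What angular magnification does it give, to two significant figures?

8.1

M = 1 + D/f = 1 + 25/3.5 = 8.143.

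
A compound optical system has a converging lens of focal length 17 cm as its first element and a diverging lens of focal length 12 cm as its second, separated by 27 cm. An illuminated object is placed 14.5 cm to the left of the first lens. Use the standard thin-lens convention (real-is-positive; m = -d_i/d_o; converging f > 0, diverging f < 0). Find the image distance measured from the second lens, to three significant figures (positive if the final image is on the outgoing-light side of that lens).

First lens: d_i1 = 1/(1/17 - 1/14.5) = -98.600 cm.
The intermediate image is virtual, 98.600 cm to the left of lens 1, so d_o2 = L - d_i1 = 27 - (-98.600) = 125.600 cm.
Second lens: d_i2 = 1/(1/(-12) - 1/(125.600)) = -10.953 cm.

-11.0 cm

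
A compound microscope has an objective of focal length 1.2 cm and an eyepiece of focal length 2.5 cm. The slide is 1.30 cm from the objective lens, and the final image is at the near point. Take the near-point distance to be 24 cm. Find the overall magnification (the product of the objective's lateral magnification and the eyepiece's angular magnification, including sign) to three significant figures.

Objective: 1/d_i = 1/f_obj - 1/d_o = 1/1.2 - 1/1.30 = 0.06410 cm^-1, so d_i = 15.600 cm.
m_obj = -d_i/d_o = -15.600/1.30 = -12.000.
Eyepiece angular magnification (image at near point): M_eye = 1 + D/f_e = 1 + 24/2.5 = 10.600.
Overall M = m_obj x M_eye = (-12.000)(10.600) = -127.20.

-127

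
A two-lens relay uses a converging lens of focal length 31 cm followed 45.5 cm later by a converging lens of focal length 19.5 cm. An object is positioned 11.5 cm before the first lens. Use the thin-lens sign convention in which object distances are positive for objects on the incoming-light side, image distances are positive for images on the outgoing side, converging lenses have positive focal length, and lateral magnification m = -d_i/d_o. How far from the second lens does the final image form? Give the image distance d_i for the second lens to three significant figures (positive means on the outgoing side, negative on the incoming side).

28.1 cm

Lens 1: 1/d_i1 = 1/f_1 - 1/d_o1 = 1/31 - 1/11.5 = -0.05470 cm^-1, so d_i1 = -18.282 cm.
The intermediate image is virtual, 18.282 cm to the left of lens 1, so d_o2 = L - d_i1 = 45.5 - (-18.282) = 63.782 cm.
Lens 2: 1/d_i2 = 1/f_2 - 1/d_o2 = 1/19.5 - 1/(63.782) = 0.03560 cm^-1, so d_i2 = 28.087 cm.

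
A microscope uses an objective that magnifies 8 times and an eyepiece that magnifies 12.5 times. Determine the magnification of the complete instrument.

The overall magnification of a compound microscope is the product of the objective and eyepiece magnifications:
M = M_obj x M_eye = 8 x 12.5 = 100.

100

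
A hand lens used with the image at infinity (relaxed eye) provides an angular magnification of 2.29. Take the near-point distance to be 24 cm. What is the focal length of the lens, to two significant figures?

10 cm

For the image at infinity, M = D/f.
f = D/M = 24/2.29 = 10.480 cm.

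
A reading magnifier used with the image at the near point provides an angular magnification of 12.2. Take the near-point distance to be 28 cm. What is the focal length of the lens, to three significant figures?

For the image at the near point, M = 1 + D/f.
f = D/(M - 1) = 28/(12.2 - 1) = 2.500 cm.

2.50 cm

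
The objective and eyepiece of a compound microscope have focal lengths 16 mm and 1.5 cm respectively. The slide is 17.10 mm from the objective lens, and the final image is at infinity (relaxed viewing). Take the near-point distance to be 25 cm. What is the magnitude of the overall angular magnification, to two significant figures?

240

Convert to cm: f_obj = 16 mm = 1.6 cm; d_o = 17.10 mm = 1.71 cm.
Objective: 1/d_i = 1/f_obj - 1/d_o = 1/1.6 - 1/1.71 = 0.04020 cm^-1, so d_i = 24.873 cm.
m_obj = -d_i/d_o = -24.873/1.71 = -14.545.
Eyepiece angular magnification (image at infinity): M_eye = D/f_e = 25/1.5 = 16.667.
Overall M = m_obj x M_eye = (-14.545)(16.667) = -242.42.
|M| = 242.42.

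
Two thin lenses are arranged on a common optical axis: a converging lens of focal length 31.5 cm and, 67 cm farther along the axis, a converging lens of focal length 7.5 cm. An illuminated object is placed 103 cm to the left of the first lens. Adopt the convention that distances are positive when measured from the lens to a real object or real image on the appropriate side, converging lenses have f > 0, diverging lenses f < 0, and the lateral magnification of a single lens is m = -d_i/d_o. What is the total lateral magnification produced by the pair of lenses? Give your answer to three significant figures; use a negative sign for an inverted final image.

First lens: d_i1 = 1/(1/31.5 - 1/103) = 45.378 cm.
m_1 = -(45.378)/103 = -0.4406.
That image sits 21.622 cm in front of the second lens, so d_o2 = 21.622 cm.
Second lens: d_i2 = 1/(1/7.5 - 1/(21.622)) = 11.483 cm.
m_2 = -(11.483)/(21.622) = -0.5311.
Total m = m_1 x m_2 = (-0.4406)(-0.5311) = 0.2340.

0.234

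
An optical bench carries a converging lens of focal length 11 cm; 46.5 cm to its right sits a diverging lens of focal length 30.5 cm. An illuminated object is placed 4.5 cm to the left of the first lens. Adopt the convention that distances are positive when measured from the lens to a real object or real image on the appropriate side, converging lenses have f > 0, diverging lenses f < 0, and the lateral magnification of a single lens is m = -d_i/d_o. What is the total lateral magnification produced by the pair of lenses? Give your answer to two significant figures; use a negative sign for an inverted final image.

Applying the thin-lens equation to the first lens, 1/11 = 1/4.5 + 1/d_i1, which gives d_i1 = -7.615 cm.
Its lateral magnification is m_1 = -d_i1/d_o1 = -(-7.615)/4.5 = 1.6923.
With d_i1 < 0 the first image is virtual and lies on the object side; the object distance for lens 2 is d_o2 = 46.5 - (-7.615) = 54.115 cm.
Applying the thin-lens equation again with f_2 = -30.5 cm and d_o2 = 54.115 cm gives d_i2 = -19.506 cm.
m_2 = -(-19.506)/(54.115) = 0.3605.
The system's lateral magnification is m_1 m_2 = (1.6923)(0.3605) = 0.6100.

0.61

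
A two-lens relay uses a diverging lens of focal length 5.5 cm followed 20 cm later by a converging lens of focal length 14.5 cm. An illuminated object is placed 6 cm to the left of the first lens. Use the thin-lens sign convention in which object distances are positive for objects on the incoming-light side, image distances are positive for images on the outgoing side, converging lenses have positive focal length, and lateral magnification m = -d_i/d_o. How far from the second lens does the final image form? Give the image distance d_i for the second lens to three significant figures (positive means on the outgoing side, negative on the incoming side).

39.6 cm

First lens: d_i1 = 1/(1/(-5.5) - 1/6) = -2.870 cm.
The intermediate image is virtual, 2.870 cm to the left of lens 1, so d_o2 = L - d_i1 = 20 - (-2.870) = 22.870 cm.
Second lens: d_i2 = 1/(1/14.5 - 1/(22.870)) = 39.621 cm.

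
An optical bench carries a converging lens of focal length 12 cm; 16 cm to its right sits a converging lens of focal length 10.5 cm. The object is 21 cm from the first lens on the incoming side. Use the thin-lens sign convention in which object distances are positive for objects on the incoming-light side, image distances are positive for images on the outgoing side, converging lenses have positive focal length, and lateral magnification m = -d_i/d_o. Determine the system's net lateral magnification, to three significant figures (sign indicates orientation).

-0.622

Applying the thin-lens equation to the first lens, 1/12 = 1/21 + 1/d_i1, which gives d_i1 = 28.000 cm.
Its lateral magnification is m_1 = -d_i1/d_o1 = -(28.000)/21 = -1.3333.
This image would form 28.000 cm past lens 1, i.e. 12.000 cm beyond lens 2, so it is a virtual object for lens 2: d_o2 = 16 - 28.000 = -12.000 cm.
Applying the thin-lens equation again with f_2 = 10.5 cm and d_o2 = -12.000 cm gives d_i2 = 5.600 cm.
m_2 = -(5.600)/(-12.000) = 0.4667.
Total m = m_1 x m_2 = (-1.3333)(0.4667) = -0.6222.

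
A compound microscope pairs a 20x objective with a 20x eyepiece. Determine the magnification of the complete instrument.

400

The overall magnification of a compound microscope is the product of the objective and eyepiece magnifications:
M = M_obj x M_eye = 20 x 20 = 400.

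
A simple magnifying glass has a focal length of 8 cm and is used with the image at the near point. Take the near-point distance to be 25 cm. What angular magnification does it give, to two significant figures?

M = 1 + D/f = 1 + 25/8 = 4.125.

4.1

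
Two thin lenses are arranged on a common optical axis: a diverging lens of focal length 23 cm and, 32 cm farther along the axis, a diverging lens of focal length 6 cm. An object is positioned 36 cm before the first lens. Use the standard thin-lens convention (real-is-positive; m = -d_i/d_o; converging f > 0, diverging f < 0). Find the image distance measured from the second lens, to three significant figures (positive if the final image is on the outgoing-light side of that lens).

-5.31 cm

First lens: d_i1 = 1/(1/(-23) - 1/36) = -14.034 cm.
With d_i1 < 0 the first image is virtual and lies on the object side; the object distance for lens 2 is d_o2 = 32 - (-14.034) = 46.034 cm.
Second lens: d_i2 = 1/(1/(-6) - 1/(46.034)) = -5.308 cm.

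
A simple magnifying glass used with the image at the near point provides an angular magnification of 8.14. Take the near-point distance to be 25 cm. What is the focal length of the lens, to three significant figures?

For the image at the near point, M = 1 + D/f.
f = D/(M - 1) = 25/(8.14 - 1) = 3.501 cm.

3.50 cm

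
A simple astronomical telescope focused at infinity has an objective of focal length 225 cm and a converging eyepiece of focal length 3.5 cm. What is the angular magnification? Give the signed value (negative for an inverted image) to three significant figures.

-64.3

M = -f_obj/f_eye = -225/(3.5) = -64.286.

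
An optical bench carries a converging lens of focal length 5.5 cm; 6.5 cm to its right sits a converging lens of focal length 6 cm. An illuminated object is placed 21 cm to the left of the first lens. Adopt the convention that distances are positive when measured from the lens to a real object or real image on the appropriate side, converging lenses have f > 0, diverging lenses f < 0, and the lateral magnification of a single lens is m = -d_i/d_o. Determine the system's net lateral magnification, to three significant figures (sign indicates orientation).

-0.306

First lens: d_i1 = 1/(1/5.5 - 1/21) = 7.452 cm.
m_1 = -(7.452)/21 = -0.3548.
Since 7.452 cm > 6.5 cm, the first image lies past the second lens and serves as a virtual object: d_o2 = L - d_i1 = -0.952 cm.
Second lens: d_i2 = 1/(1/6 - 1/(-0.952)) = 0.821 cm.
m_2 = -(0.821)/(-0.952) = 0.8631.
Overall magnification: m = m_1 m_2 = -0.3063.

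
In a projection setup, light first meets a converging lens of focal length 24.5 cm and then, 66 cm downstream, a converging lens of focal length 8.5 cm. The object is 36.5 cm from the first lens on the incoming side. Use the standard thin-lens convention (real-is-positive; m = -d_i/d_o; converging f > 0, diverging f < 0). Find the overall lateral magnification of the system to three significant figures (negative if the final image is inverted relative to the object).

-1.02

Lens 1: 1/d_i1 = 1/f_1 - 1/d_o1 = 1/24.5 - 1/36.5 = 0.01342 cm^-1, so d_i1 = 74.521 cm.
m_1 = -(74.521)/36.5 = -2.0417.
This image would form 74.521 cm past lens 1, i.e. 8.521 cm beyond lens 2, so it is a virtual object for lens 2: d_o2 = 66 - 74.521 = -8.521 cm.
Lens 2: 1/d_i2 = 1/f_2 - 1/d_o2 = 1/8.5 - 1/(-8.521) = 0.23501 cm^-1, so d_i2 = 4.255 cm.
m_2 = -(4.255)/(-8.521) = 0.4994.
The system's lateral magnification is m_1 m_2 = (-2.0417)(0.4994) = -1.0196.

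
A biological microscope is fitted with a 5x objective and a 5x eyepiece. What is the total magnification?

The overall magnification of a compound microscope is the product of the objective and eyepiece magnifications:
M = M_obj x M_eye = 5 x 5 = 25.

25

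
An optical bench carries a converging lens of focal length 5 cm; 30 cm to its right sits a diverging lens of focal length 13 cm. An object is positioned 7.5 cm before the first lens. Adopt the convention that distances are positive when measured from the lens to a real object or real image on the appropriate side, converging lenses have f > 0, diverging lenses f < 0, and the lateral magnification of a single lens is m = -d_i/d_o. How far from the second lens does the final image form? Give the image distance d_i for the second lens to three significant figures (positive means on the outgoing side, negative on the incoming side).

Lens 1: 1/d_i1 = 1/f_1 - 1/d_o1 = 1/5 - 1/7.5 = 0.06667 cm^-1, so d_i1 = 15.000 cm.
The intermediate image is 15.000 cm to the right of lens 1, so d_o2 = L - d_i1 = 30 - 15.000 = 15.000 cm.
Lens 2: 1/d_i2 = 1/f_2 - 1/d_o2 = 1/(-13) - 1/(15.000) = -0.14359 cm^-1, so d_i2 = -6.964 cm.

-6.96 cm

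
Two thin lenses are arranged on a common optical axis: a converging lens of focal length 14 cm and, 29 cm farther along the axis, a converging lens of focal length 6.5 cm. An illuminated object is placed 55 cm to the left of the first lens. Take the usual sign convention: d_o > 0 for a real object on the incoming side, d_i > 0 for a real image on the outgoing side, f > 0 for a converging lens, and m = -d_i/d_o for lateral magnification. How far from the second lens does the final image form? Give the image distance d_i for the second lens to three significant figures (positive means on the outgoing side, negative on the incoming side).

First lens: d_i1 = 1/(1/14 - 1/55) = 18.780 cm.
The intermediate image is 18.780 cm to the right of lens 1, so d_o2 = L - d_i1 = 29 - 18.780 = 10.220 cm.
Second lens: d_i2 = 1/(1/6.5 - 1/(10.220)) = 17.859 cm.

17.9 cm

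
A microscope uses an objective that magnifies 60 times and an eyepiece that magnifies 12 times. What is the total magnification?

720

The overall magnification of a compound microscope is the product of the objective and eyepiece magnifications:
M = M_obj x M_eye = 60 x 12 = 720.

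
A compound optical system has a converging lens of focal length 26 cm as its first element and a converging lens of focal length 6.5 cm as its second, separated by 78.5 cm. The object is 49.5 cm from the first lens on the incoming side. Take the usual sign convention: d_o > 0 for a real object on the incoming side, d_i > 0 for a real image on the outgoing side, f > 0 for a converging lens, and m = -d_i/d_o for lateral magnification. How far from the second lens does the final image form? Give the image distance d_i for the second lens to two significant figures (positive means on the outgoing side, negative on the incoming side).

9.0 cm

First lens: d_i1 = 1/(1/26 - 1/49.5) = 54.766 cm.
Object distance for lens 2: d_o2 = 78.5 - 54.766 = 23.734 cm.
Second lens: d_i2 = 1/(1/6.5 - 1/(23.734)) = 8.952 cm.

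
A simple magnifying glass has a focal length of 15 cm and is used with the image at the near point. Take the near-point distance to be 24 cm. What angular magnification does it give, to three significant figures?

2.60

M = 1 + D/f = 1 + 24/15 = 2.600.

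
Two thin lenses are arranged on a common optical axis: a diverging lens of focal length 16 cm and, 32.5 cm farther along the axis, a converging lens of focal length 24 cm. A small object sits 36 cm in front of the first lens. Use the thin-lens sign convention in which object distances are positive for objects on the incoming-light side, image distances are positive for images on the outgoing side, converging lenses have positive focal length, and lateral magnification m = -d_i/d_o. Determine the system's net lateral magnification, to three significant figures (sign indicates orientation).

Applying the thin-lens equation to the first lens, 1/(-16) = 1/36 + 1/d_i1, which gives d_i1 = -11.077 cm.
Its lateral magnification is m_1 = -d_i1/d_o1 = -(-11.077)/36 = 0.3077.
With d_i1 < 0 the first image is virtual and lies on the object side; the object distance for lens 2 is d_o2 = 32.5 - (-11.077) = 43.577 cm.
Applying the thin-lens equation again with f_2 = 24 cm and d_o2 = 43.577 cm gives d_i2 = 53.422 cm.
m_2 = -(53.422)/(43.577) = -1.2259.
Total m = m_1 x m_2 = (0.3077)(-1.2259) = -0.3772.

-0.377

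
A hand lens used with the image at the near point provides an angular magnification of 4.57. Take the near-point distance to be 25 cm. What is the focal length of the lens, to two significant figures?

For the image at the near point, M = 1 + D/f.
f = D/(M - 1) = 25/(4.57 - 1) = 7.003 cm.

7.0 cm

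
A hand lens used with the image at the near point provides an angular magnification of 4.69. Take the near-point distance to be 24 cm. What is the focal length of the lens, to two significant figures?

6.5 cm

For the image at the near point, M = 1 + D/f.
f = D/(M - 1) = 24/(4.69 - 1) = 6.504 cm.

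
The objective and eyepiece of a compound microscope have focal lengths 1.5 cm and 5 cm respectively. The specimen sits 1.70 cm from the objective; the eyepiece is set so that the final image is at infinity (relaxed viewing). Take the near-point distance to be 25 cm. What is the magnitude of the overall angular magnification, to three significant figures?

Objective: 1/d_i = 1/f_obj - 1/d_o = 1/1.5 - 1/1.70 = 0.07843 cm^-1, so d_i = 12.750 cm.
m_obj = -d_i/d_o = -12.750/1.70 = -7.500.
Eyepiece angular magnification (image at infinity): M_eye = D/f_e = 25/5 = 5.000.
Overall M = m_obj x M_eye = (-7.500)(5.000) = -37.50.
|M| = 37.50.

37.5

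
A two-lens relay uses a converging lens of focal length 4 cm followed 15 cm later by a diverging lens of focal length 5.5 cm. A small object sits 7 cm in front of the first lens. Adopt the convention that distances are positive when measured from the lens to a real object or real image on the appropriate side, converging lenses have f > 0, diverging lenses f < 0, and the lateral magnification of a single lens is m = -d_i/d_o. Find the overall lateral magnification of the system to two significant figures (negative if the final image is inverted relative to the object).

Lens 1: 1/d_i1 = 1/f_1 - 1/d_o1 = 1/4 - 1/7 = 0.10714 cm^-1, so d_i1 = 9.333 cm.
m_1 = -(9.333)/7 = -1.3333.
Object distance for lens 2: d_o2 = 15 - 9.333 = 5.667 cm.
Lens 2: 1/d_i2 = 1/f_2 - 1/d_o2 = 1/(-5.5) - 1/(5.667) = -0.35829 cm^-1, so d_i2 = -2.791 cm.
m_2 = -(-2.791)/(5.667) = 0.4925.
The system's lateral magnification is m_1 m_2 = (-1.3333)(0.4925) = -0.6567.

-0.66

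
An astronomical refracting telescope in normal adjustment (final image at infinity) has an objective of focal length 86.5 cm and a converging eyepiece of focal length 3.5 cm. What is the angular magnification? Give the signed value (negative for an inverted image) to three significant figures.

M = -f_obj/f_eye = -86.5/(3.5) = -24.714.

-24.7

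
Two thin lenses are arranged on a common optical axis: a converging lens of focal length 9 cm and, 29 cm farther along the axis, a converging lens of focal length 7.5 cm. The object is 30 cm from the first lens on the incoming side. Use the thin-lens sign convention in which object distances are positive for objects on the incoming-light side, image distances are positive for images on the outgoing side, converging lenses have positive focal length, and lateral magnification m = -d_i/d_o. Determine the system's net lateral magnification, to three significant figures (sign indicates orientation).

First lens: d_i1 = 1/(1/9 - 1/30) = 12.857 cm.
m_1 = -(12.857)/30 = -0.4286.
The intermediate image is 12.857 cm to the right of lens 1, so d_o2 = L - d_i1 = 29 - 12.857 = 16.143 cm.
Second lens: d_i2 = 1/(1/7.5 - 1/(16.143)) = 14.008 cm.
m_2 = -(14.008)/(16.143) = -0.8678.
The system's lateral magnification is m_1 m_2 = (-0.4286)(-0.8678) = 0.3719.

0.372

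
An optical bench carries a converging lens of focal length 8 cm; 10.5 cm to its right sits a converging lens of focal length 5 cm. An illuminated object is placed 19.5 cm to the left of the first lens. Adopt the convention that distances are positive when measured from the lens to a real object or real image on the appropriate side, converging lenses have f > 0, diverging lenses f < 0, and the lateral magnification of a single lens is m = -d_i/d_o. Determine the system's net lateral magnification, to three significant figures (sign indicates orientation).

-0.431

Applying the thin-lens equation to the first lens, 1/8 = 1/19.5 + 1/d_i1, which gives d_i1 = 13.565 cm.
Its lateral magnification is m_1 = -d_i1/d_o1 = -(13.565)/19.5 = -0.6957.
Since 13.565 cm > 10.5 cm, the first image lies past the second lens and serves as a virtual object: d_o2 = L - d_i1 = -3.065 cm.
Applying the thin-lens equation again with f_2 = 5 cm and d_o2 = -3.065 cm gives d_i2 = 1.900 cm.
m_2 = -(1.900)/(-3.065) = 0.6199.
Overall magnification: m = m_1 m_2 = -0.4313.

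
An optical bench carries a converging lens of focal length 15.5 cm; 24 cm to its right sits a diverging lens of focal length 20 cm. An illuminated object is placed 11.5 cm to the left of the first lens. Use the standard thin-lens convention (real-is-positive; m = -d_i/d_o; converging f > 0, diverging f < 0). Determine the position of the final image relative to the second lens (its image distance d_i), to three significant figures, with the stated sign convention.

-15.5 cm

Lens 1: 1/d_i1 = 1/f_1 - 1/d_o1 = 1/15.5 - 1/11.5 = -0.02244 cm^-1, so d_i1 = -44.562 cm.
With d_i1 < 0 the first image is virtual and lies on the object side; the object distance for lens 2 is d_o2 = 24 - (-44.562) = 68.562 cm.
Lens 2: 1/d_i2 = 1/f_2 - 1/d_o2 = 1/(-20) - 1/(68.562) = -0.06459 cm^-1, so d_i2 = -15.483 cm.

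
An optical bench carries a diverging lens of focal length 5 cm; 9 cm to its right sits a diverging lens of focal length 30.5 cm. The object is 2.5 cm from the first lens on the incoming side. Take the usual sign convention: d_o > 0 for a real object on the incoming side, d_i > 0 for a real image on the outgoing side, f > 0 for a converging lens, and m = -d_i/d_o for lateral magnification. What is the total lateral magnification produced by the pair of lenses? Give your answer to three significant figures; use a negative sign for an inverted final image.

Applying the thin-lens equation to the first lens, 1/(-5) = 1/2.5 + 1/d_i1, which gives d_i1 = -1.667 cm.
Its lateral magnification is m_1 = -d_i1/d_o1 = -(-1.667)/2.5 = 0.6667.
With d_i1 < 0 the first image is virtual and lies on the object side; the object distance for lens 2 is d_o2 = 9 - (-1.667) = 10.667 cm.
Applying the thin-lens equation again with f_2 = -30.5 cm and d_o2 = 10.667 cm gives d_i2 = -7.903 cm.
m_2 = -(-7.903)/(10.667) = 0.7409.
Overall magnification: m = m_1 m_2 = 0.4939.

0.494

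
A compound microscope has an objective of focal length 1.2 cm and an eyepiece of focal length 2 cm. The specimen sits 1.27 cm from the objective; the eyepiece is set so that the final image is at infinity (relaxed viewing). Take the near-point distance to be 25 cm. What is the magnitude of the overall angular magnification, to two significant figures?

210

Objective: 1/d_i = 1/f_obj - 1/d_o = 1/1.2 - 1/1.27 = 0.04593 cm^-1, so d_i = 21.771 cm.
m_obj = -d_i/d_o = -21.771/1.27 = -17.143.
Eyepiece angular magnification (image at infinity): M_eye = D/f_e = 25/2 = 12.500.
Overall M = m_obj x M_eye = (-17.143)(12.500) = -214.29.
|M| = 214.29.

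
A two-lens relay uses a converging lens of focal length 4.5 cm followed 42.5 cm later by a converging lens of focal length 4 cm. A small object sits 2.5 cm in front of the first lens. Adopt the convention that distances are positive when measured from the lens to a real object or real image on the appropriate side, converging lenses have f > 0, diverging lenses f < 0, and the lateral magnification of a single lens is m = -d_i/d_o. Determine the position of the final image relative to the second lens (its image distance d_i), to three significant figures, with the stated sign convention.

4.36 cm

Lens 1: 1/d_i1 = 1/f_1 - 1/d_o1 = 1/4.5 - 1/2.5 = -0.17778 cm^-1, so d_i1 = -5.625 cm.
With d_i1 < 0 the first image is virtual and lies on the object side; the object distance for lens 2 is d_o2 = 42.5 - (-5.625) = 48.125 cm.
Lens 2: 1/d_i2 = 1/f_2 - 1/d_o2 = 1/4 - 1/(48.125) = 0.22922 cm^-1, so d_i2 = 4.363 cm.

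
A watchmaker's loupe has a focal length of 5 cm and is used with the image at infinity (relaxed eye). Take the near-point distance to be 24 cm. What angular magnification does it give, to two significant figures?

M = D/f = 24/5 = 4.800.

4.8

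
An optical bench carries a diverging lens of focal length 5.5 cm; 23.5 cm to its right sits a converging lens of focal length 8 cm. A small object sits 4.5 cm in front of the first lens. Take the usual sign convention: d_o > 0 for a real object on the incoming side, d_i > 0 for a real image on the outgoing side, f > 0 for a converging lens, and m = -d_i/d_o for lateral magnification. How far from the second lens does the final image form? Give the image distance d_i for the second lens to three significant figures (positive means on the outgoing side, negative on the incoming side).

Lens 1: 1/d_i1 = 1/f_1 - 1/d_o1 = 1/(-5.5) - 1/4.5 = -0.40404 cm^-1, so d_i1 = -2.475 cm.
The intermediate image is virtual, 2.475 cm to the left of lens 1, so d_o2 = L - d_i1 = 23.5 - (-2.475) = 25.975 cm.
Lens 2: 1/d_i2 = 1/f_2 - 1/d_o2 = 1/8 - 1/(25.975) = 0.08650 cm^-1, so d_i2 = 11.561 cm.

11.6 cm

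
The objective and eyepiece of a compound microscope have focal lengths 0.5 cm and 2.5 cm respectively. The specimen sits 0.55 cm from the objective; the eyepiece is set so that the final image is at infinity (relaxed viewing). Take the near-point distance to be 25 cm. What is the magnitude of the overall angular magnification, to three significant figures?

Objective: 1/d_i = 1/f_obj - 1/d_o = 1/0.5 - 1/0.55 = 0.18182 cm^-1, so d_i = 5.500 cm.
m_obj = -d_i/d_o = -5.500/0.55 = -10.000.
Eyepiece angular magnification (image at infinity): M_eye = D/f_e = 25/2.5 = 10.000.
Overall M = m_obj x M_eye = (-10.000)(10.000) = -100.00.
|M| = 100.00.

100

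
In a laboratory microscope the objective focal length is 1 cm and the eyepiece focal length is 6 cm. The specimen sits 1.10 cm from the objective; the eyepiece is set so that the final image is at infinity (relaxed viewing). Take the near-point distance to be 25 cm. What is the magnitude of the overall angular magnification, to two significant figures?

Objective: 1/d_i = 1/f_obj - 1/d_o = 1/1 - 1/1.10 = 0.09091 cm^-1, so d_i = 11.000 cm.
m_obj = -d_i/d_o = -11.000/1.10 = -10.000.
Eyepiece angular magnification (image at infinity): M_eye = D/f_e = 25/6 = 4.167.
Overall M = m_obj x M_eye = (-10.000)(4.167) = -41.67.
|M| = 41.67.

42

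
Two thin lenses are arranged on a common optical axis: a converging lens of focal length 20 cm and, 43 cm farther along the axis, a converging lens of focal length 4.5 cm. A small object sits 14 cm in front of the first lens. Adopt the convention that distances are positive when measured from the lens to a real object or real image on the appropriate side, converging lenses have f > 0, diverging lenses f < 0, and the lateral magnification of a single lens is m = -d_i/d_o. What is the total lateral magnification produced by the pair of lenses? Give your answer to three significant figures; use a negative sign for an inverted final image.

First lens: d_i1 = 1/(1/20 - 1/14) = -46.667 cm.
m_1 = -(-46.667)/14 = 3.3333.
The intermediate image is virtual, 46.667 cm to the left of lens 1, so d_o2 = L - d_i1 = 43 - (-46.667) = 89.667 cm.
Second lens: d_i2 = 1/(1/4.5 - 1/(89.667)) = 4.738 cm.
m_2 = -(4.738)/(89.667) = -0.0528.
The system's lateral magnification is m_1 m_2 = (3.3333)(-0.0528) = -0.1761.

-0.176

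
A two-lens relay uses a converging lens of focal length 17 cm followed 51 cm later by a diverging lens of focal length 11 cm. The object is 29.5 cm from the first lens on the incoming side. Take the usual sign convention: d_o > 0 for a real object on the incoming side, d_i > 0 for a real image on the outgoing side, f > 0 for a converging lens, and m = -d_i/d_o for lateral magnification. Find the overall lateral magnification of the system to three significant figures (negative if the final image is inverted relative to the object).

Applying the thin-lens equation to the first lens, 1/17 = 1/29.5 + 1/d_i1, which gives d_i1 = 40.120 cm.
Its lateral magnification is m_1 = -d_i1/d_o1 = -(40.120)/29.5 = -1.3600.
That image sits 10.880 cm in front of the second lens, so d_o2 = 10.880 cm.
Applying the thin-lens equation again with f_2 = -11 cm and d_o2 = 10.880 cm gives d_i2 = -5.470 cm.
m_2 = -(-5.470)/(10.880) = 0.5027.
Overall magnification: m = m_1 m_2 = -0.6837.

-0.684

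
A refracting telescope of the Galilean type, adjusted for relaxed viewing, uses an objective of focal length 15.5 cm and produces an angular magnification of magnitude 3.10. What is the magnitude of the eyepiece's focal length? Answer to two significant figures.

|M| = f_obj/|f_eye|, so |f_eye| = f_obj/|M| = 15.5/3.1 = 5.000 cm.
(The eyepiece is diverging, so its signed focal length is -5.000 cm.)

5.0 cm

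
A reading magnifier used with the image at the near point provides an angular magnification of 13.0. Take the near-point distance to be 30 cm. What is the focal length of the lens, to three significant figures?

For the image at the near point, M = 1 + D/f.
f = D/(M - 1) = 30/(13.0 - 1) = 2.500 cm.

2.50 cm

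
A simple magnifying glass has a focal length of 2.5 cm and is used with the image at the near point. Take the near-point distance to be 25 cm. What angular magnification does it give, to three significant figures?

M = 1 + D/f = 1 + 25/2.5 = 11.000.

11.0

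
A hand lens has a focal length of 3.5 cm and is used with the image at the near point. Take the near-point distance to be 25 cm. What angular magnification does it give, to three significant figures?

M = 1 + D/f = 1 + 25/3.5 = 8.143.

8.14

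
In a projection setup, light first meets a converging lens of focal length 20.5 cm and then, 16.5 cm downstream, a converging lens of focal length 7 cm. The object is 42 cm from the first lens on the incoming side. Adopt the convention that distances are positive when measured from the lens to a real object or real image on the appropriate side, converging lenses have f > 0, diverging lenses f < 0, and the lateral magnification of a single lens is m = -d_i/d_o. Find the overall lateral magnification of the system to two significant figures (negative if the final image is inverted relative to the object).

-0.22

First lens: d_i1 = 1/(1/20.5 - 1/42) = 40.047 cm.
m_1 = -(40.047)/42 = -0.9535.
This image would form 40.047 cm past lens 1, i.e. 23.547 cm beyond lens 2, so it is a virtual object for lens 2: d_o2 = 16.5 - 40.047 = -23.547 cm.
Second lens: d_i2 = 1/(1/7 - 1/(-23.547)) = 5.396 cm.
m_2 = -(5.396)/(-23.547) = 0.2292.
Total m = m_1 x m_2 = (-0.9535)(0.2292) = -0.2185.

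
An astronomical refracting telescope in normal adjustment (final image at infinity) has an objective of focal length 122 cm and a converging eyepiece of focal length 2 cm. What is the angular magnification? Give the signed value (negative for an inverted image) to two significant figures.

M = -f_obj/f_eye = -122/(2) = -61.000.

-61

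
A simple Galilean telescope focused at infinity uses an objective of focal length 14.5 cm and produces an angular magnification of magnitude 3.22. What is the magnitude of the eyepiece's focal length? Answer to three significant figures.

4.50 cm

|M| = f_obj/|f_eye|, so |f_eye| = f_obj/|M| = 14.5/3.22 = 4.503 cm.
(The eyepiece is diverging, so its signed focal length is -4.503 cm.)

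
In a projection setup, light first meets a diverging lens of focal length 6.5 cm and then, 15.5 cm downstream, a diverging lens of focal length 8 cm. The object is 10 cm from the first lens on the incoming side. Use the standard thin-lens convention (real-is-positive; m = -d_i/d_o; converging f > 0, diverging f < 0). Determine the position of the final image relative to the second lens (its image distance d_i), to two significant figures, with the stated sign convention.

-5.7 cm

Lens 1: 1/d_i1 = 1/f_1 - 1/d_o1 = 1/(-6.5) - 1/10 = -0.25385 cm^-1, so d_i1 = -3.939 cm.
The intermediate image is virtual, 3.939 cm to the left of lens 1, so d_o2 = L - d_i1 = 15.5 - (-3.939) = 19.439 cm.
Lens 2: 1/d_i2 = 1/f_2 - 1/d_o2 = 1/(-8) - 1/(19.439) = -0.17644 cm^-1, so d_i2 = -5.668 cm.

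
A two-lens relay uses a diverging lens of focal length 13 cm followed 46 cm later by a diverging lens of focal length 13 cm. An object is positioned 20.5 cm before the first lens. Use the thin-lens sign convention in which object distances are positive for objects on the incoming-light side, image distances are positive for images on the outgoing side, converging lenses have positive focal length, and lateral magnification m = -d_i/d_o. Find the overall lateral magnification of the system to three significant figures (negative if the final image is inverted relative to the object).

0.0753

Applying the thin-lens equation to the first lens, 1/(-13) = 1/20.5 + 1/d_i1, which gives d_i1 = -7.955 cm.
Its lateral magnification is m_1 = -d_i1/d_o1 = -(-7.955)/20.5 = 0.3881.
With d_i1 < 0 the first image is virtual and lies on the object side; the object distance for lens 2 is d_o2 = 46 - (-7.955) = 53.955 cm.
Applying the thin-lens equation again with f_2 = -13 cm and d_o2 = 53.955 cm gives d_i2 = -10.476 cm.
m_2 = -(-10.476)/(53.955) = 0.1942.
The system's lateral magnification is m_1 m_2 = (0.3881)(0.1942) = 0.0753.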